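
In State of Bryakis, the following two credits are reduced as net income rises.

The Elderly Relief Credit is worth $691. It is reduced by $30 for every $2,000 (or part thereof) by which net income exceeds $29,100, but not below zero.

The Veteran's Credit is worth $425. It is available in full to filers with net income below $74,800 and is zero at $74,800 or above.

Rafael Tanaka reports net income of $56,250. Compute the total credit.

Elderly Relief Credit: income exceeds $29,100 by $27,150, which is 14 full-or-partial $2,000 increments; reduction = 14 × $30 = $420, leaving $271.
Veteran's Credit: $56,250 is below the $74,800 cutoff, so the full $425 applies.
Total: $271 + $425 = $696.

$696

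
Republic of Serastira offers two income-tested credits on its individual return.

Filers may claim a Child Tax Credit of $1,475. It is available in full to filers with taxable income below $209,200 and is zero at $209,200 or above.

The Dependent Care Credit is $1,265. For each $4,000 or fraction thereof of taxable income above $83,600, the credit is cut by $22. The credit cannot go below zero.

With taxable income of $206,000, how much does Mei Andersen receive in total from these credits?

Child Tax Credit: $206,000 is below the $209,200 cutoff, so the full $1,475 applies.
Dependent Care Credit: income exceeds $83,600 by $122,400, which is 31 full-or-partial $4,000 increments; reduction = 31 × $22 = $682, leaving $583.
Total: $1,475 + $583 = $2,058.

$2,058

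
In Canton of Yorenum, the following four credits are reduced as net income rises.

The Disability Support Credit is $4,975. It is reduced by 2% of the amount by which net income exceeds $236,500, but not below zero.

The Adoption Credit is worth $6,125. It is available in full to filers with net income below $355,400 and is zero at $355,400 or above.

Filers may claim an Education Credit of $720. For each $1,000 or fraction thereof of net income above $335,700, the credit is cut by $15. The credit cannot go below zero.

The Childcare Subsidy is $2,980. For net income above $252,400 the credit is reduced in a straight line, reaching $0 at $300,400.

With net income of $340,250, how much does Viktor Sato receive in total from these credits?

Disability Support Credit: 2% of the $103,750 excess over $236,500 is $2,075; credit = $4,975 − $2,075 = $2,900.
Adoption Credit: $340,250 is below the $355,400 cutoff, so the full $6,125 applies.
Education Credit: income exceeds $335,700 by $4,550, which is 5 full-or-partial $1,000 increments; reduction = 5 × $15 = $75, leaving $645.
Childcare Subsidy: $340,250 is at or above $300,400, so the credit is $0.
Total: $2,900 + $6,125 + $645 + $0 = $9,670.

$9,670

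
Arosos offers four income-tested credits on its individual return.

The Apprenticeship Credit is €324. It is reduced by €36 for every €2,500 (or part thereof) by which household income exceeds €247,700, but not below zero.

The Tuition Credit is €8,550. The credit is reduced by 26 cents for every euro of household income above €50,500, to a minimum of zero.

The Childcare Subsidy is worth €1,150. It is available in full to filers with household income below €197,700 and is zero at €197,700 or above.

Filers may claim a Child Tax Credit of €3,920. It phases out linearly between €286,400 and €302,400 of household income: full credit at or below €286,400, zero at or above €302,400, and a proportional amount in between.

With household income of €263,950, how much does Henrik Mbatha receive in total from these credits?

€3,992

Apprenticeship Credit: income exceeds €247,700 by €16,250, which is 7 full-or-partial €2,500 increments; reduction = 7 × €36 = €252, leaving €72.
Tuition Credit: 26% of the €213,450 excess over €50,500 is €55,497 ≥ base, so the credit is €0.
Childcare Subsidy: €263,950 meets or exceeds the €197,700 cutoff, so the credit is €0.
Child Tax Credit: €263,950 is at or below the €286,400 threshold, so the full €3,920 applies.
Total: €72 + €0 + €0 + €3,920 = €3,992.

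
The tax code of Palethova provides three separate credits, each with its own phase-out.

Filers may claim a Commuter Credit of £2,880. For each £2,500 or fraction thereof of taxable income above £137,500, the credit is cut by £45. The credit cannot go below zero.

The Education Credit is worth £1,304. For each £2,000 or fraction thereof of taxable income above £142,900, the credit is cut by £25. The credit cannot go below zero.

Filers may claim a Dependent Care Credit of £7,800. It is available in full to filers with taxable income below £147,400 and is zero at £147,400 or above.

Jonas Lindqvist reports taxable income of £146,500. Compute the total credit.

£11,754

Commuter Credit: income exceeds £137,500 by £9,000, which is 4 full-or-partial £2,500 increments; reduction = 4 × £45 = £180, leaving £2,700.
Education Credit: income exceeds £142,900 by £3,600, which is 2 full-or-partial £2,000 increments; reduction = 2 × £25 = £50, leaving £1,254.
Dependent Care Credit: £146,500 is below the £147,400 cutoff, so the full £7,800 applies.
Total: £2,700 + £1,254 + £7,800 = £11,754.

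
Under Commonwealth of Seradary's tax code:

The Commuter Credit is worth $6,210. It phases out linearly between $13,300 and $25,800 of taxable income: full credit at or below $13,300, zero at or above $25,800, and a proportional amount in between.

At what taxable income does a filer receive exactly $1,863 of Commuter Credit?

$1,863 is 1,863/6,210 of the full $6,210, so 4,347/6,210 of the $12,500 range has been used: income = $13,300 + $12,500 × 4,347/6,210 = $22,050.

$22,050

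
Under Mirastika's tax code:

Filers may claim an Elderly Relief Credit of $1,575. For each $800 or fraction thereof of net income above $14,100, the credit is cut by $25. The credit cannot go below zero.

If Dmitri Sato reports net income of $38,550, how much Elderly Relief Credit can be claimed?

Elderly Relief Credit: income exceeds $14,100 by $24,450, which is 31 full-or-partial $800 increments; reduction = 31 × $25 = $775, leaving $800.

$800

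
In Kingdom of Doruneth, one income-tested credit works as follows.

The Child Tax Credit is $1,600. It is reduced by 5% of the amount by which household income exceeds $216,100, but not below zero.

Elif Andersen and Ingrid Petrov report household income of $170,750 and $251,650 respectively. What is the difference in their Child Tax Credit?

$1,600

Elif ($170,750): Child Tax Credit: $170,750 is at or below the $216,100 threshold, so the full $1,600 applies.
Ingrid ($251,650): Child Tax Credit: 5% of the $35,550 excess over $216,100 is $1,777.50 ≥ base, so the credit is $0.
Difference: |$1,600 − $0| = $1,600.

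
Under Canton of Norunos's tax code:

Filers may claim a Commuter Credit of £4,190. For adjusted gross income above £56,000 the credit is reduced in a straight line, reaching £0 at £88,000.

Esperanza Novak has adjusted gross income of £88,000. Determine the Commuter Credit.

Commuter Credit: £88,000 is at or above £88,000, so the credit is £0.

£0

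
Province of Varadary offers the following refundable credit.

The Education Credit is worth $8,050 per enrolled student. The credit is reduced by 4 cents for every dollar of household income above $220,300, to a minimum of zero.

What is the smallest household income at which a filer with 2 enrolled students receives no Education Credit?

Full credit = 2 × $8,050 = $16,100.
The credit falls by 4% of each dollar above $220,300, so it reaches zero when the excess is $16,100 / 4% = $402,500: income = $220,300 + $402,500 = $622,800.

$622,800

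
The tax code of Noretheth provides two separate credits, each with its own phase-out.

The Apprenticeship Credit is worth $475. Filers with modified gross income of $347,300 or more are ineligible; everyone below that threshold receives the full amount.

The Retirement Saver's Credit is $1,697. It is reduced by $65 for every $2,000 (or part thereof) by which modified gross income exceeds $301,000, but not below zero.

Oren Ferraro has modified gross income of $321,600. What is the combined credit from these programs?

Apprenticeship Credit: $321,600 is below the $347,300 cutoff, so the full $475 applies.
Retirement Saver's Credit: income exceeds $301,000 by $20,600, which is 11 full-or-partial $2,000 increments; reduction = 11 × $65 = $715, leaving $982.
Total: $475 + $982 = $1,457.

$1,457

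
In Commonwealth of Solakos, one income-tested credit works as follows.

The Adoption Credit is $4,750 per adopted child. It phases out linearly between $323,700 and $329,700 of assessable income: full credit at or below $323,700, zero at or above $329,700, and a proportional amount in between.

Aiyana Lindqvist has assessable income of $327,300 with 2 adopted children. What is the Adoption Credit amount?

$3,800

Adoption Credit: base = 2 × $4,750 = $9,500. $327,300 is $3,600 into a $6,000 phase-out range, leaving 2,400/6,000 of the credit: $9,500 × 2,400/6,000 = $3,800.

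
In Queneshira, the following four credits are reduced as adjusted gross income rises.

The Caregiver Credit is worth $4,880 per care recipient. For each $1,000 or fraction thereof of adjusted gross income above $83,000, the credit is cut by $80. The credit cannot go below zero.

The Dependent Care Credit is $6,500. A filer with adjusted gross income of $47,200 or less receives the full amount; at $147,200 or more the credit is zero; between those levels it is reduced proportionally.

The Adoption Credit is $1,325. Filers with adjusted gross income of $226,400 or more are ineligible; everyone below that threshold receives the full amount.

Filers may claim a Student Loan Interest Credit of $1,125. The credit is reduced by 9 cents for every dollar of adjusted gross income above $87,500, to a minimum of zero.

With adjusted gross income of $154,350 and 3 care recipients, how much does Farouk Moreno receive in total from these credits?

$10,205

Caregiver Credit: base = 3 × $4,880 = $14,640. income exceeds $83,000 by $71,350, which is 72 full-or-partial $1,000 increments; reduction = 72 × $80 = $5,760, leaving $8,880.
Dependent Care Credit: $154,350 is at or above $147,200, so the credit is $0.
Adoption Credit: $154,350 is below the $226,400 cutoff, so the full $1,325 applies.
Student Loan Interest Credit: 9% of the $66,850 excess over $87,500 is $6,016.50 ≥ base, so the credit is $0.
Total: $8,880 + $0 + $1,325 + $0 = $10,205.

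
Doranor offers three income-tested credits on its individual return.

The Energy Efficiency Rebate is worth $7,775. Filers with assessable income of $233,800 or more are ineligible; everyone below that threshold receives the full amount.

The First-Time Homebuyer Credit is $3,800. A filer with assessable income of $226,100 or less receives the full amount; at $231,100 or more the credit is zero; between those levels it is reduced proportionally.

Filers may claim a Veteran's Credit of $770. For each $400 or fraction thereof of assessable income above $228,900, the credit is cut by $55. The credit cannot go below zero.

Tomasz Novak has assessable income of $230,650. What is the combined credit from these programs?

$8,612

Energy Efficiency Rebate: $230,650 is below the $233,800 cutoff, so the full $7,775 applies.
First-Time Homebuyer Credit: $230,650 is $4,550 into a $5,000 phase-out range, leaving 450/5,000 of the credit: $3,800 × 450/5,000 = $342.
Veteran's Credit: income exceeds $228,900 by $1,750, which is 5 full-or-partial $400 increments; reduction = 5 × $55 = $275, leaving $495.
Total: $7,775 + $342 + $495 = $8,612.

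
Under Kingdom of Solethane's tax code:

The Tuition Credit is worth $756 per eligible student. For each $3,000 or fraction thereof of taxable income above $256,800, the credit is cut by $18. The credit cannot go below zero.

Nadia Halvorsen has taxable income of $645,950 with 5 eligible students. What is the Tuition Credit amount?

Tuition Credit: base = 5 × $756 = $3,780. income exceeds $256,800 by $389,150, which is 130 full-or-partial $3,000 increments; reduction = 130 × $18 = $2,340, leaving $1,440.

$1,440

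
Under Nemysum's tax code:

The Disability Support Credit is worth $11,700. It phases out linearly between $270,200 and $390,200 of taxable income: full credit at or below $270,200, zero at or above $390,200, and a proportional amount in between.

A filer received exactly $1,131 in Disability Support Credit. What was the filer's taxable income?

$378,600

$1,131 is 1,131/11,700 of the full $11,700, so 10,569/11,700 of the $120,000 range has been used: income = $270,200 + $120,000 × 10,569/11,700 = $378,600.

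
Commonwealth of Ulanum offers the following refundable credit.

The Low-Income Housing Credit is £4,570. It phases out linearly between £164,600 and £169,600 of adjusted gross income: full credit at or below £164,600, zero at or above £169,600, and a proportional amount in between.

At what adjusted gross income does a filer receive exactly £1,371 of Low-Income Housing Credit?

£1,371 is 1,371/4,570 of the full £4,570, so 3,199/4,570 of the £5,000 range has been used: income = £164,600 + £5,000 × 3,199/4,570 = £168,100.

£168,100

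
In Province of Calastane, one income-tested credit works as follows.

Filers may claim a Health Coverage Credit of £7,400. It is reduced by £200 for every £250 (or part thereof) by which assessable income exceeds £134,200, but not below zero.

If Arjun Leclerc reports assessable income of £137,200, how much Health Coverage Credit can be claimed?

Health Coverage Credit: income exceeds £134,200 by £3,000, which is 12 full-or-partial £250 increments; reduction = 12 × £200 = £2,400, leaving £5,000.

£5,000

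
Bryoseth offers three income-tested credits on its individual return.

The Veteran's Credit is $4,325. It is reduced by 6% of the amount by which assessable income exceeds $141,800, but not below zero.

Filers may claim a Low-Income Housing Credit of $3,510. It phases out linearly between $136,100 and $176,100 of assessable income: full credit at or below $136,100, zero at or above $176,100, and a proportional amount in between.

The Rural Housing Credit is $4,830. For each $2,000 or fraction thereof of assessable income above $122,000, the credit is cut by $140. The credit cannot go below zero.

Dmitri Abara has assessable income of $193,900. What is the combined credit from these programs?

$1,199

Veteran's Credit: 6% of the $52,100 excess over $141,800 is $3,126; credit = $4,325 − $3,126 = $1,199.
Low-Income Housing Credit: $193,900 is at or above $176,100, so the credit is $0.
Rural Housing Credit: income exceeds $122,000 by $71,900 → 36 increments × $140 = $5,040 ≥ base, so the credit is $0.
Total: $1,199 + $0 + $0 = $1,199.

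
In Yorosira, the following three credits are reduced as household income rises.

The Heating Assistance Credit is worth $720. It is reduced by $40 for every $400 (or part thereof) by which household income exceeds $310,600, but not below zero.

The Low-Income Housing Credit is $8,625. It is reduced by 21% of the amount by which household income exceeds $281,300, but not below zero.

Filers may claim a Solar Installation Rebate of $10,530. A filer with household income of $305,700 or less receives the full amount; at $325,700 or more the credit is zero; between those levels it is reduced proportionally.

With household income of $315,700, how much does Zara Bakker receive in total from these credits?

$6,866

Heating Assistance Credit: income exceeds $310,600 by $5,100, which is 13 full-or-partial $400 increments; reduction = 13 × $40 = $520, leaving $200.
Low-Income Housing Credit: 21% of the $34,400 excess over $281,300 is $7,224; credit = $8,625 − $7,224 = $1,401.
Solar Installation Rebate: $315,700 is $10,000 into a $20,000 phase-out range, leaving 10,000/20,000 of the credit: $10,530 × 10,000/20,000 = $5,265.
Total: $200 + $1,401 + $5,265 = $6,866.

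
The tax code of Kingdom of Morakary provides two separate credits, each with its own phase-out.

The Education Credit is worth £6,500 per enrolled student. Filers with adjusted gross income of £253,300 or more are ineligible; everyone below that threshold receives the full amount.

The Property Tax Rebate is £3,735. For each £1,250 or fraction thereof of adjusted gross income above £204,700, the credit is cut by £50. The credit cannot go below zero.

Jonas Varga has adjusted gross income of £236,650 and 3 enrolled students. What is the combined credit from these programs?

Education Credit: base = 3 × £6,500 = £19,500. £236,650 is below the £253,300 cutoff, so the full £19,500 applies.
Property Tax Rebate: income exceeds £204,700 by £31,950, which is 26 full-or-partial £1,250 increments; reduction = 26 × £50 = £1,300, leaving £2,435.
Total: £19,500 + £2,435 = £21,935.

£21,935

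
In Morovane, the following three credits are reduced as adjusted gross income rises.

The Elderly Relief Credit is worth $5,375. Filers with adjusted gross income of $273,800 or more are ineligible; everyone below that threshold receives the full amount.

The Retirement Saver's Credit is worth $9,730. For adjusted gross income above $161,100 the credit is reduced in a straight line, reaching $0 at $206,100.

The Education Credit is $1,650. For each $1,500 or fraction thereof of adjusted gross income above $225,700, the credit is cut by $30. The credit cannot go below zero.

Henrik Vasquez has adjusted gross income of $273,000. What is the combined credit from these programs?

$6,065

Elderly Relief Credit: $273,000 is below the $273,800 cutoff, so the full $5,375 applies.
Retirement Saver's Credit: $273,000 is at or above $206,100, so the credit is $0.
Education Credit: income exceeds $225,700 by $47,300, which is 32 full-or-partial $1,500 increments; reduction = 32 × $30 = $960, leaving $690.
Total: $5,375 + $0 + $690 = $6,065.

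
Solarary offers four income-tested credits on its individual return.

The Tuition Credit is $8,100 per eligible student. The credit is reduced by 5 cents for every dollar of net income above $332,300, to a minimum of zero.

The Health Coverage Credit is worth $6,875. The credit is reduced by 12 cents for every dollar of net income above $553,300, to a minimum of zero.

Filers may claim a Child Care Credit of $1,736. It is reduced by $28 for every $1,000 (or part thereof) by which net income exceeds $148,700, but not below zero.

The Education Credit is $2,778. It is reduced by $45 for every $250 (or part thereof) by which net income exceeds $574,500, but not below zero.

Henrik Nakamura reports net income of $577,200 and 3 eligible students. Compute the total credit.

Tuition Credit: base = 3 × $8,100 = $24,300. 5% of the $244,900 excess over $332,300 is $12,245; credit = $24,300 − $12,245 = $12,055.
Health Coverage Credit: 12% of the $23,900 excess over $553,300 is $2,868; credit = $6,875 − $2,868 = $4,007.
Child Care Credit: income exceeds $148,700 by $428,500 → 429 increments × $28 = $12,012 ≥ base, so the credit is $0.
Education Credit: income exceeds $574,500 by $2,700, which is 11 full-or-partial $250 increments; reduction = 11 × $45 = $495, leaving $2,283.
Total: $12,055 + $4,007 + $0 + $2,283 = $18,345.

$18,345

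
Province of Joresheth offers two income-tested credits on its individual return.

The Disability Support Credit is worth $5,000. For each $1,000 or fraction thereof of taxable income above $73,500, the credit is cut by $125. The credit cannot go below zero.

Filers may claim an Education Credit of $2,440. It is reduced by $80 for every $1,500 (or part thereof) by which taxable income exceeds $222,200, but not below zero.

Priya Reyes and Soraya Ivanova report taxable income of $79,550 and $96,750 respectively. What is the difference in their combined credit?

$2,125

Priya ($79,550): Disability Support Credit: income exceeds $73,500 by $6,050, which is 7 full-or-partial $1,000 increments; reduction = 7 × $125 = $875, leaving $4,125. Education Credit: $79,550 is at or below the $222,200 threshold, so the full $2,440 applies. total $4,125 + $2,440 = $6,565
Soraya ($96,750): Disability Support Credit: income exceeds $73,500 by $23,250, which is 24 full-or-partial $1,000 increments; reduction = 24 × $125 = $3,000, leaving $2,000. Education Credit: $96,750 is at or below the $222,200 threshold, so the full $2,440 applies. total $2,000 + $2,440 = $4,440
Difference: |$6,565 − $4,440| = $2,125.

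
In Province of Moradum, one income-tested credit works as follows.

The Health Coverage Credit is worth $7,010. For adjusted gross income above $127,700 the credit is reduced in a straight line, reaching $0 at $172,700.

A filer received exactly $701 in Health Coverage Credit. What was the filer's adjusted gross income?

$701 is 701/7,010 of the full $7,010, so 6,309/7,010 of the $45,000 range has been used: income = $127,700 + $45,000 × 6,309/7,010 = $168,200.

$168,200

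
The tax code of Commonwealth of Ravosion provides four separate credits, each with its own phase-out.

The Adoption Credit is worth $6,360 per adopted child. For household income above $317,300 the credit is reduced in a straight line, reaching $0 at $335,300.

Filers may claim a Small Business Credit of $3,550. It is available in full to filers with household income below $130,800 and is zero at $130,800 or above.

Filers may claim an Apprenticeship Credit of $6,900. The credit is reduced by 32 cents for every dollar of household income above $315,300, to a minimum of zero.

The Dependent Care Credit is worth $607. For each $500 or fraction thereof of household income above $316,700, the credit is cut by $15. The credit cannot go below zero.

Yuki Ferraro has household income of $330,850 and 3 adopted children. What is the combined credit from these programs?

Adoption Credit: base = 3 × $6,360 = $19,080. $330,850 is $13,550 into a $18,000 phase-out range, leaving 4,450/18,000 of the credit: $19,080 × 4,450/18,000 = $4,717.
Small Business Credit: $330,850 meets or exceeds the $130,800 cutoff, so the credit is $0.
Apprenticeship Credit: 32% of the $15,550 excess over $315,300 is $4,976; credit = $6,900 − $4,976 = $1,924.
Dependent Care Credit: income exceeds $316,700 by $14,150, which is 29 full-or-partial $500 increments; reduction = 29 × $15 = $435, leaving $172.
Total: $4,717 + $0 + $1,924 + $172 = $6,813.

$6,813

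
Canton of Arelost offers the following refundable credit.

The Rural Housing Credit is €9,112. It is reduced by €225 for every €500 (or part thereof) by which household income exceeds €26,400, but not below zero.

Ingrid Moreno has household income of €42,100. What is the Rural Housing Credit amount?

Rural Housing Credit: income exceeds €26,400 by €15,700, which is 32 full-or-partial €500 increments; reduction = 32 × €225 = €7,200, leaving €1,912.

€1,912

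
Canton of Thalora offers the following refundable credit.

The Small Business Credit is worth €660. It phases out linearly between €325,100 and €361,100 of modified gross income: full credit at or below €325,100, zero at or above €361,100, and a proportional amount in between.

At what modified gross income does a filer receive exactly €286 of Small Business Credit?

€345,500

€286 is 286/660 of the full €660, so 374/660 of the €36,000 range has been used: income = €325,100 + €36,000 × 374/660 = €345,500.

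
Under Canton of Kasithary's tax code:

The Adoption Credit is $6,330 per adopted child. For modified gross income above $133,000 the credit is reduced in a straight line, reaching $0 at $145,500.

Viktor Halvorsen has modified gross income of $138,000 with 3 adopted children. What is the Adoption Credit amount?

$11,394

Adoption Credit: base = 3 × $6,330 = $18,990. $138,000 is $5,000 into a $12,500 phase-out range, leaving 7,500/12,500 of the credit: $18,990 × 7,500/12,500 = $11,394.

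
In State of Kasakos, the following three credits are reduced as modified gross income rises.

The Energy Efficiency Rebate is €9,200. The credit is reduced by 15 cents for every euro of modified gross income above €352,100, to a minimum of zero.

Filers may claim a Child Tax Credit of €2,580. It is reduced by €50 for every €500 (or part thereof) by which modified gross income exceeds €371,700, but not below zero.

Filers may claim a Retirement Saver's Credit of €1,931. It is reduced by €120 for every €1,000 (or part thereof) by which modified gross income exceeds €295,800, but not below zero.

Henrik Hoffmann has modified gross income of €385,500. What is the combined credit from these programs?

Energy Efficiency Rebate: 15% of the €33,400 excess over €352,100 is €5,010; credit = €9,200 − €5,010 = €4,190.
Child Tax Credit: income exceeds €371,700 by €13,800, which is 28 full-or-partial €500 increments; reduction = 28 × €50 = €1,400, leaving €1,180.
Retirement Saver's Credit: income exceeds €295,800 by €89,700 → 90 increments × €120 = €10,800 ≥ base, so the credit is €0.
Total: €4,190 + €1,180 + €0 = €5,370.

€5,370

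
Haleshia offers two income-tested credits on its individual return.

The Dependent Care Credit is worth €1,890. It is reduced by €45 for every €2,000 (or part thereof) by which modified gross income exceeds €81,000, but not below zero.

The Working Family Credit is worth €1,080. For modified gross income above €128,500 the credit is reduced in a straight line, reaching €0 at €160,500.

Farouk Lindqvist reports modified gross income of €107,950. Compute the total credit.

Dependent Care Credit: income exceeds €81,000 by €26,950, which is 14 full-or-partial €2,000 increments; reduction = 14 × €45 = €630, leaving €1,260.
Working Family Credit: €107,950 is at or below the €128,500 threshold, so the full €1,080 applies.
Total: €1,260 + €1,080 = €2,340.

€2,340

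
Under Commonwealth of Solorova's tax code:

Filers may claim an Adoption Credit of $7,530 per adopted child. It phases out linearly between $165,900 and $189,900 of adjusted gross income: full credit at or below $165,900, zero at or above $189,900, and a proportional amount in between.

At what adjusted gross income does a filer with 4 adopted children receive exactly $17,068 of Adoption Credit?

Full credit = 4 × $7,530 = $30,120.
$17,068 is 17,068/30,120 of the full $30,120, so 13,052/30,120 of the $24,000 range has been used: income = $165,900 + $24,000 × 13,052/30,120 = $176,300.

$176,300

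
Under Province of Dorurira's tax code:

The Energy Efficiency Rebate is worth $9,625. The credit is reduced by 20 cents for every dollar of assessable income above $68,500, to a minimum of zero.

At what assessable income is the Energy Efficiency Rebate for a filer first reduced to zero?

The credit falls by 20% of each dollar above $68,500, so it reaches zero when the excess is $9,625 / 20% = $48,125: income = $68,500 + $48,125 = $116,625.

$116,625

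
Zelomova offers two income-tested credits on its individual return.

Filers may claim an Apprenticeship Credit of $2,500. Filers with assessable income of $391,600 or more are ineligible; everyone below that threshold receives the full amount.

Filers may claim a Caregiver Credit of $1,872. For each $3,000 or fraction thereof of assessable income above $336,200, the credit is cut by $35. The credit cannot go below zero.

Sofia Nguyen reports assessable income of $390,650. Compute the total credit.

Apprenticeship Credit: $390,650 is below the $391,600 cutoff, so the full $2,500 applies.
Caregiver Credit: income exceeds $336,200 by $54,450, which is 19 full-or-partial $3,000 increments; reduction = 19 × $35 = $665, leaving $1,207.
Total: $2,500 + $1,207 = $3,707.

$3,707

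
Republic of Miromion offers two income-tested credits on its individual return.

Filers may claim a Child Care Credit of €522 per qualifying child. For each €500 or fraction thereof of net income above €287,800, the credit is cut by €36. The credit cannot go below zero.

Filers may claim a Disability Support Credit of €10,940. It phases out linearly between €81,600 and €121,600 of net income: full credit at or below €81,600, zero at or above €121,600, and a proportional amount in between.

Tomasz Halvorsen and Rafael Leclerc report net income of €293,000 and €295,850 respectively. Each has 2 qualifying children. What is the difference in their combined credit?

Tomasz (€293,000): Child Care Credit: base = 2 × €522 = €1,044. income exceeds €287,800 by €5,200, which is 11 full-or-partial €500 increments; reduction = 11 × €36 = €396, leaving €648. Disability Support Credit: €293,000 is at or above €121,600, so the credit is €0. total €648 + €0 = €648
Rafael (€295,850): Child Care Credit: base = 2 × €522 = €1,044. income exceeds €287,800 by €8,050, which is 17 full-or-partial €500 increments; reduction = 17 × €36 = €612, leaving €432. Disability Support Credit: €295,850 is at or above €121,600, so the credit is €0. total €432 + €0 = €432
Difference: |€648 − €432| = €216.

€216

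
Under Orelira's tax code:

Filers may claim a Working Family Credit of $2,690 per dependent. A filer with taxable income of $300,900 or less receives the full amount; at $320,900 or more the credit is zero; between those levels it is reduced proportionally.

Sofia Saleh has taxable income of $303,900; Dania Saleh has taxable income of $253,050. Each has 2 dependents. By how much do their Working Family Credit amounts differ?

Sofia ($303,900): Working Family Credit: base = 2 × $2,690 = $5,380. $303,900 is $3,000 into a $20,000 phase-out range, leaving 17,000/20,000 of the credit: $5,380 × 17,000/20,000 = $4,573.
Dania ($253,050): Working Family Credit: base = 2 × $2,690 = $5,380. $253,050 is at or below the $300,900 threshold, so the full $5,380 applies.
Difference: |$4,573 − $5,380| = $807.

$807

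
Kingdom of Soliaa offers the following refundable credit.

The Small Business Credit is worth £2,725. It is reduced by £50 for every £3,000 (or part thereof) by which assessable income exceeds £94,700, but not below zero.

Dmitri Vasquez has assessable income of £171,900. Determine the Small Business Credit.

£1,425

Small Business Credit: income exceeds £94,700 by £77,200, which is 26 full-or-partial £3,000 increments; reduction = 26 × £50 = £1,300, leaving £1,425.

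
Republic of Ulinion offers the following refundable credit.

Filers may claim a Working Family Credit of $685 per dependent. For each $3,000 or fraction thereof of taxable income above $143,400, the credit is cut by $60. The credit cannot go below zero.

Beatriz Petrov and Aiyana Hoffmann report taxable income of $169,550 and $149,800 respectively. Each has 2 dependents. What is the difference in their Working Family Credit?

Beatriz ($169,550): Working Family Credit: base = 2 × $685 = $1,370. income exceeds $143,400 by $26,150, which is 9 full-or-partial $3,000 increments; reduction = 9 × $60 = $540, leaving $830.
Aiyana ($149,800): Working Family Credit: base = 2 × $685 = $1,370. income exceeds $143,400 by $6,400, which is 3 full-or-partial $3,000 increments; reduction = 3 × $60 = $180, leaving $1,190.
Difference: |$830 − $1,190| = $360.

$360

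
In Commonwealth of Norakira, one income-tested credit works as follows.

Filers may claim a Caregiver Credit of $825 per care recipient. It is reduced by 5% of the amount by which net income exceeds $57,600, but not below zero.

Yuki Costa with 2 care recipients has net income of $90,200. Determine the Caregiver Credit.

Caregiver Credit: base = 2 × $825 = $1,650. 5% of the $32,600 excess over $57,600 is $1,630; credit = $1,650 − $1,630 = $20.

$20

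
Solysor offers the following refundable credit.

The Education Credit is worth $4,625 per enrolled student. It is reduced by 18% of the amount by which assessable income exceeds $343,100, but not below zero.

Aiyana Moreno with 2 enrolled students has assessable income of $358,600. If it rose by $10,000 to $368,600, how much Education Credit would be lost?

At $358,600 — base = 2 × $4,625 = $9,250. 18% of the $15,500 excess over $343,100 is $2,790; credit = $9,250 − $2,790 = $6,460.
At $368,600 — base = 2 × $4,625 = $9,250. 18% of the $25,500 excess over $343,100 is $4,590; credit = $9,250 − $4,590 = $4,660.
Lost: $6,460 − $4,660 = $1,800.

$1,800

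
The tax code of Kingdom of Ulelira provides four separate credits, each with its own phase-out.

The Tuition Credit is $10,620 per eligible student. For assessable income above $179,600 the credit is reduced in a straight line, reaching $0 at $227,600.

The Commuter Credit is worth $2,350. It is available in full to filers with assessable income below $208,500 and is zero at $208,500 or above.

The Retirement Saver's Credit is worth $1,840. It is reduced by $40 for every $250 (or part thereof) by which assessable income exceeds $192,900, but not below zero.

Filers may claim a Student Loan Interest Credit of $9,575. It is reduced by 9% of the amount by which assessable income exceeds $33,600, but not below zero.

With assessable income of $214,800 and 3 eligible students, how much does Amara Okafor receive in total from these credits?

$8,496

Tuition Credit: base = 3 × $10,620 = $31,860. $214,800 is $35,200 into a $48,000 phase-out range, leaving 12,800/48,000 of the credit: $31,860 × 12,800/48,000 = $8,496.
Commuter Credit: $214,800 meets or exceeds the $208,500 cutoff, so the credit is $0.
Retirement Saver's Credit: income exceeds $192,900 by $21,900 → 88 increments × $40 = $3,520 ≥ base, so the credit is $0.
Student Loan Interest Credit: 9% of the $181,200 excess over $33,600 is $16,308 ≥ base, so the credit is $0.
Total: $8,496 + $0 + $0 + $0 = $8,496.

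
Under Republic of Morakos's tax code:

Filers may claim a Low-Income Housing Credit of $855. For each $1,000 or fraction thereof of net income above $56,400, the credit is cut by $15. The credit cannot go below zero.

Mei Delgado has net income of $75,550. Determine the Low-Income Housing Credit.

$555

Low-Income Housing Credit: income exceeds $56,400 by $19,150, which is 20 full-or-partial $1,000 increments; reduction = 20 × $15 = $300, leaving $555.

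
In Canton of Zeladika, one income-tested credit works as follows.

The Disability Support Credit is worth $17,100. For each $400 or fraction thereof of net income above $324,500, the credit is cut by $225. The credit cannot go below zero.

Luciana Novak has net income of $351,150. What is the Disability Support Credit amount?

$2,025

Disability Support Credit: income exceeds $324,500 by $26,650, which is 67 full-or-partial $400 increments; reduction = 67 × $225 = $15,075, leaving $2,025.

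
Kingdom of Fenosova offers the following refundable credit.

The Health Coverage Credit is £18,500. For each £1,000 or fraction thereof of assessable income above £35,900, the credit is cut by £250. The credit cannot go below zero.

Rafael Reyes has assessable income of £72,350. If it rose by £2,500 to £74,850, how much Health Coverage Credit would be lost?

At £72,350 — income exceeds £35,900 by £36,450, which is 37 full-or-partial £1,000 increments; reduction = 37 × £250 = £9,250, leaving £9,250.
At £74,850 — income exceeds £35,900 by £38,950, which is 39 full-or-partial £1,000 increments; reduction = 39 × £250 = £9,750, leaving £8,750.
Lost: £9,250 − £8,750 = £500.

£500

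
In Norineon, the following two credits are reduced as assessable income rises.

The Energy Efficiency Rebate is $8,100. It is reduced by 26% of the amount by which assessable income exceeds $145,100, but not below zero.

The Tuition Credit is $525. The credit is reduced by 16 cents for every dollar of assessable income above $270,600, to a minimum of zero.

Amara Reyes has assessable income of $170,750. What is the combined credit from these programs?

$1,956

Energy Efficiency Rebate: 26% of the $25,650 excess over $145,100 is $6,669; credit = $8,100 − $6,669 = $1,431.
Tuition Credit: $170,750 is at or below the $270,600 threshold, so the full $525 applies.
Total: $1,431 + $525 = $1,956.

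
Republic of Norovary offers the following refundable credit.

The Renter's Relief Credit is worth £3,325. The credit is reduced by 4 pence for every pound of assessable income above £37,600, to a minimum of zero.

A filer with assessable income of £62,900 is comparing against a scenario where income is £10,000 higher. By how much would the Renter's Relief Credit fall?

At £62,900 — 4% of the £25,300 excess over £37,600 is £1,012; credit = £3,325 − £1,012 = £2,313.
At £72,900 — 4% of the £35,300 excess over £37,600 is £1,412; credit = £3,325 − £1,412 = £1,913.
Lost: £2,313 − £1,913 = £400.

£400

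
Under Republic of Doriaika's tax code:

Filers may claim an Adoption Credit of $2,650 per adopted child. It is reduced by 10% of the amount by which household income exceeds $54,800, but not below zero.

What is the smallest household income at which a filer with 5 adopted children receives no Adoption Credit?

Full credit = 5 × $2,650 = $13,250.
The credit falls by 10% of each dollar above $54,800, so it reaches zero when the excess is $13,250 / 10% = $132,500: income = $54,800 + $132,500 = $187,300.

$187,300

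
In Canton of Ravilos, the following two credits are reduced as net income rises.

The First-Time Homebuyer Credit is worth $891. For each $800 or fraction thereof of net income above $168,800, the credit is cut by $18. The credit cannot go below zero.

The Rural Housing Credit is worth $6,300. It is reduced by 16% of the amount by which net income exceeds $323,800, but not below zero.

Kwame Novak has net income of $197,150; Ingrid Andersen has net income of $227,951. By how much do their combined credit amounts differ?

$243

Kwame ($197,150): First-Time Homebuyer Credit: income exceeds $168,800 by $28,350, which is 36 full-or-partial $800 increments; reduction = 36 × $18 = $648, leaving $243. Rural Housing Credit: $197,150 is at or below the $323,800 threshold, so the full $6,300 applies. total $243 + $6,300 = $6,543
Ingrid ($227,951): First-Time Homebuyer Credit: income exceeds $168,800 by $59,151 → 74 increments × $18 = $1,332 ≥ base, so the credit is $0. Rural Housing Credit: $227,951 is at or below the $323,800 threshold, so the full $6,300 applies. total $0 + $6,300 = $6,300
Difference: |$6,543 − $6,300| = $243.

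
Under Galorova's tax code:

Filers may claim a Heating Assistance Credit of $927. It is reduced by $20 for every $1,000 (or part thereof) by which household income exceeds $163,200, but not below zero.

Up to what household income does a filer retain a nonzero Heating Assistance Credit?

$209,200

After 46 increments the reduction is 46 × $20 = $920, leaving $7; one more increment wipes it out. Increment 46 ends at excess 46 × $1,000 = $46,000, so the highest qualifying income is $163,200 + $46,000 = $209,200.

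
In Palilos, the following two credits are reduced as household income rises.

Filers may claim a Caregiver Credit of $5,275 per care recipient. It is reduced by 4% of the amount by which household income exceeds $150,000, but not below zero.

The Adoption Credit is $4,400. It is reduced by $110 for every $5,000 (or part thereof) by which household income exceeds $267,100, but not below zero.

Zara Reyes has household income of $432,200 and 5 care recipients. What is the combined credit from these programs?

Caregiver Credit: base = 5 × $5,275 = $26,375. 4% of the $282,200 excess over $150,000 is $11,288; credit = $26,375 − $11,288 = $15,087.
Adoption Credit: income exceeds $267,100 by $165,100, which is 34 full-or-partial $5,000 increments; reduction = 34 × $110 = $3,740, leaving $660.
Total: $15,087 + $660 = $15,747.

$15,747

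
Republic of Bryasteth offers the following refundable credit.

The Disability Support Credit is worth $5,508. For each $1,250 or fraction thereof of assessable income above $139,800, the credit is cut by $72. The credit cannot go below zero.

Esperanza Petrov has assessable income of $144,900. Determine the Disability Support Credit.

Disability Support Credit: income exceeds $139,800 by $5,100, which is 5 full-or-partial $1,250 increments; reduction = 5 × $72 = $360, leaving $5,148.

$5,148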